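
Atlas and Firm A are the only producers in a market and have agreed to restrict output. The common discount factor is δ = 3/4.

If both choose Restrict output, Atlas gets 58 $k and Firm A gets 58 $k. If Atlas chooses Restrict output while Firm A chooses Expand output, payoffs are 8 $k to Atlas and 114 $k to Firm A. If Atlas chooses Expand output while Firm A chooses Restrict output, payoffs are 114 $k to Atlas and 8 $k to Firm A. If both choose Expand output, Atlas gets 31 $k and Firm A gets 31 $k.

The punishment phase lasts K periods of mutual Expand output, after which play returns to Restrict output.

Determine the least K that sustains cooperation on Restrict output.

No profitable deviation requires (58−31)(δ+…+δ^K) ≥ 114−58, i.e. δ+…+δ^K ≥ 56/27 ≈ 2.0741.
With δ = 3/4, the partial sums are K=1: 0.7500, K=2: 1.3125, K=3: 1.7344, K=4: 2.0508, K=5: 2.2881.
K = 5 is the first length at which the sum reaches 2.0741.

5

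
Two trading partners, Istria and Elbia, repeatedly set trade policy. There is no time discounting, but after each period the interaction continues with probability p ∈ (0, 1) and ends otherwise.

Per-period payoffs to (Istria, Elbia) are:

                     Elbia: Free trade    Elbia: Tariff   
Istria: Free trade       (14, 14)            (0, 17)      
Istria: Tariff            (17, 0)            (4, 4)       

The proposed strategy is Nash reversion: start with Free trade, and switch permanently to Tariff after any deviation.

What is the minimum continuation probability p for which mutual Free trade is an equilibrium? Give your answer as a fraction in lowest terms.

Expected cooperation value is 14 + p·14 + p²·14 + … = 14/(1−p); deviation gives 17 + p·4/(1−p).
14 ≥ 17(1−p) + 4p ⇒ 13p ≥ 3 ⇒ p ≥ 3/13.

3/13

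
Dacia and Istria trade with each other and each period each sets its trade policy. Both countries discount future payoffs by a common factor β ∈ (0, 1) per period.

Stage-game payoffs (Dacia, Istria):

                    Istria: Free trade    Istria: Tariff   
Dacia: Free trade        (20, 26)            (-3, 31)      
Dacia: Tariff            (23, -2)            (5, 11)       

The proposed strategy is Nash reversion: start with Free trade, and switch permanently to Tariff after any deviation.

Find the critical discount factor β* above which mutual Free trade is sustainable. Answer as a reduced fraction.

Dacia's threshold: (23−20)/(23−5) = 1/6.
Istria's threshold: (31−26)/(31−11) = 1/4.
1/6 < 1/4, so Istria binds and β* = 1/4.

1/4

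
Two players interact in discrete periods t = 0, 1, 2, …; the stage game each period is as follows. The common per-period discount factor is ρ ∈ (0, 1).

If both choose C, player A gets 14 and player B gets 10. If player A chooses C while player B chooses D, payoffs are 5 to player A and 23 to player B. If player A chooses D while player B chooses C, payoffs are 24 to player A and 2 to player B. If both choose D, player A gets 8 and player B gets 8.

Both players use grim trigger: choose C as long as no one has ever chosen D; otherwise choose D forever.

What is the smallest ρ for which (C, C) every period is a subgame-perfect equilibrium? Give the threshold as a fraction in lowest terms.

For player A: deviation gain 24−14 = 10, per-period punishment loss 14−8 = 6. IC gives ρ ≥ 10/16 = 5/8.
For player B: gain 13, loss 2 per period, so ρ ≥ 13/15.
The tighter constraint is player B's, so cooperation needs ρ ≥ 13/15.

13/15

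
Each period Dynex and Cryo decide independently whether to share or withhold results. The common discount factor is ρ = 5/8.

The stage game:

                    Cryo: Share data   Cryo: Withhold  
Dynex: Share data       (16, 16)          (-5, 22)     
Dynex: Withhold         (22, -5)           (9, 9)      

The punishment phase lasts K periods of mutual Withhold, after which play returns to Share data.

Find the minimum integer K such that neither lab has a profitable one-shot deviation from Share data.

2

Need Σ_{k=1}^{K} ρ^k ≥ (22−16)/(16−9) = 0.8571 at ρ = 5/8.
At K = 1 the sum is 0.6250 < 0.8571; at K = 2 it is 1.0156 ≥ 0.8571.
So the minimum punishment length is K = 2.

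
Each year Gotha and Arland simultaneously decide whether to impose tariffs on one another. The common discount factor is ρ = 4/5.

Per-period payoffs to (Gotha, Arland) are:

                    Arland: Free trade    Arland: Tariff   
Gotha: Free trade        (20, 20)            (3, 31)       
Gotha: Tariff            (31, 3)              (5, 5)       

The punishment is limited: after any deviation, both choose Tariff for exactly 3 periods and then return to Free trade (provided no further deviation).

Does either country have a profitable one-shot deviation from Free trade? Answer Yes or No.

Comparing payoff streams over the 4 periods until play realigns: cooperate → 20(1+ρ+…+ρ^3); deviate → 31 + 5(ρ+…+ρ^3).
Cooperation is sustained iff (20−5)(ρ+…+ρ^3) ≥ 31−20.
ρ+…+ρ^3 = 4/5·(1−(4/5)^3)/(1−4/5) = 1.9520, and (31−20)/(20−5) = 0.7333.
1.9520 ≥ 0.7333, so cooperation is sustainable.

No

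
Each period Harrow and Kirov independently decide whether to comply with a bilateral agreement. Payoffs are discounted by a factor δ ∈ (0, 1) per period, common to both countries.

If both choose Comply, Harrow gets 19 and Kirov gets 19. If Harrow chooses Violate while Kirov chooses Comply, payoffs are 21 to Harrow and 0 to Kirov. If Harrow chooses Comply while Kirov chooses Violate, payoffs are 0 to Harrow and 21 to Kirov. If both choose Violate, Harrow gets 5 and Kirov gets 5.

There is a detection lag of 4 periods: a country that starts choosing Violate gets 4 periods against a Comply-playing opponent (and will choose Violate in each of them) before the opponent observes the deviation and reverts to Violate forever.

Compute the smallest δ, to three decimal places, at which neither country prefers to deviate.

Deviating for the 4 undetected periods gains 21−19 = 2 per period over cooperation, then loses 19−5 = 14 per period forever once punishment starts.
Gain: 2(1 + δ + … + δ^3); loss: 14·δ^4/(1−δ).
No profitable deviation ⇔ 2(1−δ^4) ≤ 14·δ^4, i.e. δ^4 ≥ 2/(2+14) = 1/8.
Hence δ ≥ (1/8)^(1/4) ≈ 0.595.

0.595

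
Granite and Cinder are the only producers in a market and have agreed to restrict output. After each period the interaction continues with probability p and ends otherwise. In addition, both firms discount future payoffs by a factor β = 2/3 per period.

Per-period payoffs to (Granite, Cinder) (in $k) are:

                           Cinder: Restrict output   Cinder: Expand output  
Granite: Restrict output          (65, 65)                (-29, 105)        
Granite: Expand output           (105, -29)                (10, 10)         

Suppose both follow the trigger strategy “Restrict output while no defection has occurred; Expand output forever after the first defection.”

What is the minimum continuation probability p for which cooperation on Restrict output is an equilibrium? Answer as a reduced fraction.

Expected continuation weight on next period's payoff is β·p = 2/3·p, which plays the role of the discount factor.
Cooperation requires 2/3·p ≥ (105−65)/(105−10) = 8/19, hence p ≥ 12/19.

12/19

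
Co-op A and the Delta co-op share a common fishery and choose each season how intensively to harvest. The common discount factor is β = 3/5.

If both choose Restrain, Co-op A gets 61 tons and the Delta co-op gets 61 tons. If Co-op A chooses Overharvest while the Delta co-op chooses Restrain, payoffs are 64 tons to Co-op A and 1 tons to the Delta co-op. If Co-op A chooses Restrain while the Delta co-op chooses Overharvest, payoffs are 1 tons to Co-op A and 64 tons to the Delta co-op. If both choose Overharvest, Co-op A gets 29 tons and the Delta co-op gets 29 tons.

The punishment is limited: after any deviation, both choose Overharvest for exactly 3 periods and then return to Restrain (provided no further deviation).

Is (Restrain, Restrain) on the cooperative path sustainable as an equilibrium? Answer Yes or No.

A one-shot deviation gives 64 now, then 29 for 3 periods, then back to 61.
Gain from deviating: (64−61) today; loss: (61−29) in each of the next 3 periods.
No-deviation condition: (61−29)(β+…+β^3) ≥ 64−61, i.e. β+…+β^3 ≥ 3/32.
At β = 3/5: β+…+β^3 = 1.1760 ≥ 0.0938.
So cooperation is sustainable.

Yes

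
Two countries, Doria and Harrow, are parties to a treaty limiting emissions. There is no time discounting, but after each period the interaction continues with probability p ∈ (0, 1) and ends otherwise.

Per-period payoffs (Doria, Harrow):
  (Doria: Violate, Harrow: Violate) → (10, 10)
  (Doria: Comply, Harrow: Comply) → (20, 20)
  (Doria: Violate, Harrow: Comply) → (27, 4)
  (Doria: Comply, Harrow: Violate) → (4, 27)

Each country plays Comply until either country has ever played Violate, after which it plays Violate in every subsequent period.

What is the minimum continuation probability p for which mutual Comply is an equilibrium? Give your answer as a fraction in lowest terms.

7/17

With no time discounting, the continuation probability p plays the role of the discount factor.
Grim-trigger IC: 20/(1−p) ≥ 27 + 10p/(1−p) ⇒ p ≥ (27−20)/(27−10) = 7/17.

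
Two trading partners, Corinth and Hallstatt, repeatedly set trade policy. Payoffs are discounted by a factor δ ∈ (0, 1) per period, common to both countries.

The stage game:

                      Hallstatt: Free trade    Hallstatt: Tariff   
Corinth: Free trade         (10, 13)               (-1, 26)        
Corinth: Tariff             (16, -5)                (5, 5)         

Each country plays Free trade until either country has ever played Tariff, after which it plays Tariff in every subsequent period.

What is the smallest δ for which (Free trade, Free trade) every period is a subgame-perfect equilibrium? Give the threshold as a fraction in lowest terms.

13/21

Corinth's threshold: (16−10)/(16−5) = 6/11.
Hallstatt's threshold: (26−13)/(26−5) = 13/21.
6/11 < 13/21, so Hallstatt binds and δ* = 13/21.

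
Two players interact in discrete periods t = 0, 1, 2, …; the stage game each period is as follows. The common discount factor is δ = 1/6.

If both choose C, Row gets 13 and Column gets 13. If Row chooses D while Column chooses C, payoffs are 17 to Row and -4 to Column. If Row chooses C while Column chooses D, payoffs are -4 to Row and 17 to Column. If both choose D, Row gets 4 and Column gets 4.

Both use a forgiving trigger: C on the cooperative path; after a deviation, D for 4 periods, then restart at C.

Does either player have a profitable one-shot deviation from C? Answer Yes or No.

Comparing payoff streams over the 5 periods until play realigns: cooperate → 13(1+δ+…+δ^4); deviate → 17 + 4(δ+…+δ^4).
Cooperation is sustained iff (13−4)(δ+…+δ^4) ≥ 17−13.
δ+…+δ^4 = 1/6·(1−(1/6)^4)/(1−1/6) = 0.1998, and (17−13)/(13−4) = 0.4444.
0.1998 < 0.4444, so cooperation is not sustainable.

Yes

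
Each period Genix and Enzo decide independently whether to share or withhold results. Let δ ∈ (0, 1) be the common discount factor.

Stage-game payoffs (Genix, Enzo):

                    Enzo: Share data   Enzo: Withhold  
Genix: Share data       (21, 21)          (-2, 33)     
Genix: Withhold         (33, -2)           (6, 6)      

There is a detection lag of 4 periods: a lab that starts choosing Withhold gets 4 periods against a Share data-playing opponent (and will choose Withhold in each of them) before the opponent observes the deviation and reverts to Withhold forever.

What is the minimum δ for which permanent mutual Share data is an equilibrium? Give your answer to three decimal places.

0.816

A deviator earns 33 for 4 periods, then 6 forever; cooperating earns 21 forever. Multiplying the IC by (1−δ):
21 ≥ 33(1−δ^4) + 6δ^4, so 27·δ^4 ≥ 12 and δ^4 ≥ 4/9.
δ ≥ (4/9)^(1/4) ≈ 0.816.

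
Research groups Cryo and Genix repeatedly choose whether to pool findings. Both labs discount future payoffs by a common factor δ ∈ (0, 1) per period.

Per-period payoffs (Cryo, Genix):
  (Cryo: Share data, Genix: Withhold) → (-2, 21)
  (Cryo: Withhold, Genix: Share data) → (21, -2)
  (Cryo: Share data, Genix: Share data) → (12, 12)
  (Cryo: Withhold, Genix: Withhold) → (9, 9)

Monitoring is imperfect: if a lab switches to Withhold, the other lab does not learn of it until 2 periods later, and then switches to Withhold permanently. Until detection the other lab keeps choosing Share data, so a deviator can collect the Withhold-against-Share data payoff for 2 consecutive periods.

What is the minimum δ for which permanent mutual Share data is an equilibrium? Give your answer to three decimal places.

The best deviation is to choose Withhold for all 2 undetected periods, earning 21 each, then 9 forever once detected.
Deviation value: 21(1−δ^2)/(1−δ) + 9δ^2/(1−δ); cooperation value: 12/(1−δ).
IC: 12 ≥ 21(1−δ^2) + 9δ^2 = 21 − 12δ^2.
So δ^2 ≥ 9/12 = 3/4, giving δ ≥ (3/4)^(1/2) ≈ 0.866.

0.866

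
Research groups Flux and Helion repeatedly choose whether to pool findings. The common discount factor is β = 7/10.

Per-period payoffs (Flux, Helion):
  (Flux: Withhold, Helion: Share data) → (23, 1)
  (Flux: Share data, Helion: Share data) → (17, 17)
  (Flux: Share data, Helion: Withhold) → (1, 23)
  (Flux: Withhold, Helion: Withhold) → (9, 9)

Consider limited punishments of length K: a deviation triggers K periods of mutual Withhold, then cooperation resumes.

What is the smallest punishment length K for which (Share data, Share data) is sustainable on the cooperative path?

2

Need Σ_{k=1}^{K} β^k ≥ (23−17)/(17−9) = 0.7500 at β = 7/10.
At K = 1 the sum is 0.7000 < 0.7500; at K = 2 it is 1.1900 ≥ 0.7500.
So the minimum punishment length is K = 2.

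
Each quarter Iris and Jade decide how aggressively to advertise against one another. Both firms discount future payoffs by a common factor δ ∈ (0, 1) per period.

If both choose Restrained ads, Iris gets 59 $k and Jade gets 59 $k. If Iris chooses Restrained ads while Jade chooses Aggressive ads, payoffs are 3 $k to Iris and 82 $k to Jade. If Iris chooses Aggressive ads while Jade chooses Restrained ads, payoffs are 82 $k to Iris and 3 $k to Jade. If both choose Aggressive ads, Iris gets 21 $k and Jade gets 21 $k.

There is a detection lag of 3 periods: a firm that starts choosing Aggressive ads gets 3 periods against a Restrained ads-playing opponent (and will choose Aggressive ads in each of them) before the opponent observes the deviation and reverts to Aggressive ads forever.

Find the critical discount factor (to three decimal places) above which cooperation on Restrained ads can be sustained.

0.722

A deviator earns 82 for 3 periods, then 21 forever; cooperating earns 59 forever. Multiplying the IC by (1−δ):
59 ≥ 82(1−δ^3) + 21δ^3, so 61·δ^3 ≥ 23 and δ^3 ≥ 23/61.
δ ≥ (23/61)^(1/3) ≈ 0.722.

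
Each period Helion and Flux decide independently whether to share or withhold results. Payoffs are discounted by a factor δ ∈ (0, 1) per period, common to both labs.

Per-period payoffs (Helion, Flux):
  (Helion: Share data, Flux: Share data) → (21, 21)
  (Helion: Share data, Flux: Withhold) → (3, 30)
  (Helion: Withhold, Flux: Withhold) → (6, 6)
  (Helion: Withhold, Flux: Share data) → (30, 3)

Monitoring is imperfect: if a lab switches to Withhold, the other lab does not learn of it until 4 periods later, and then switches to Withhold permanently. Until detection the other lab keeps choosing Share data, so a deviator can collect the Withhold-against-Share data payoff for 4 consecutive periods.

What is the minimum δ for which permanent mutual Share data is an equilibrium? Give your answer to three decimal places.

A deviator earns 30 for 4 periods, then 6 forever; cooperating earns 21 forever. Multiplying the IC by (1−δ):
21 ≥ 30(1−δ^4) + 6δ^4, so 24·δ^4 ≥ 9 and δ^4 ≥ 3/8.
δ ≥ (3/8)^(1/4) ≈ 0.783.

0.783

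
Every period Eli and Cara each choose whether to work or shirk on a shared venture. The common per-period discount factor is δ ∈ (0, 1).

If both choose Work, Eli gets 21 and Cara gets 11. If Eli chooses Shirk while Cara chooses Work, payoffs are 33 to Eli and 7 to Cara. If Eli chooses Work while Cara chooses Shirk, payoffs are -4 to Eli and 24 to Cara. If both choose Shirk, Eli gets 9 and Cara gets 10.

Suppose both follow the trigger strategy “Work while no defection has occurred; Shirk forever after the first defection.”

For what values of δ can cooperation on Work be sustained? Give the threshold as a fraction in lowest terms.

Eli: cooperation gives 21 each period; deviation gives 33 once then 9 forever.
  21/(1−δ) ≥ 33 + 9δ/(1−δ) ⇒ δ ≥ 12/24 = 1/2.
Cara: cooperation gives 11 each period; deviation gives 24 once then 10 forever.
  δ ≥ 13/14.
Both must hold, so the binding constraint is Cara's: δ ≥ 13/14.

13/14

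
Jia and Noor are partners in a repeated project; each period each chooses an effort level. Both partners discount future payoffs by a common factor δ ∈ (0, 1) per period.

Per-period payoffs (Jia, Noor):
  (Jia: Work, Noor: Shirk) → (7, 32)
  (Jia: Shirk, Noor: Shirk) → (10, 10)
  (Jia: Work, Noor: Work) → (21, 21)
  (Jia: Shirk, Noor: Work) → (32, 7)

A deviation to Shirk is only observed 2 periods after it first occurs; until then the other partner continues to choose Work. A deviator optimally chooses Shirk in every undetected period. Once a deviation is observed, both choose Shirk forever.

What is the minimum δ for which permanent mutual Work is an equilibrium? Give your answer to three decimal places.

0.707

A deviator earns 32 for 2 periods, then 10 forever; cooperating earns 21 forever. Multiplying the IC by (1−δ):
21 ≥ 32(1−δ^2) + 10δ^2, so 22·δ^2 ≥ 11 and δ^2 ≥ 1/2.
δ ≥ (1/2)^(1/2) ≈ 0.707.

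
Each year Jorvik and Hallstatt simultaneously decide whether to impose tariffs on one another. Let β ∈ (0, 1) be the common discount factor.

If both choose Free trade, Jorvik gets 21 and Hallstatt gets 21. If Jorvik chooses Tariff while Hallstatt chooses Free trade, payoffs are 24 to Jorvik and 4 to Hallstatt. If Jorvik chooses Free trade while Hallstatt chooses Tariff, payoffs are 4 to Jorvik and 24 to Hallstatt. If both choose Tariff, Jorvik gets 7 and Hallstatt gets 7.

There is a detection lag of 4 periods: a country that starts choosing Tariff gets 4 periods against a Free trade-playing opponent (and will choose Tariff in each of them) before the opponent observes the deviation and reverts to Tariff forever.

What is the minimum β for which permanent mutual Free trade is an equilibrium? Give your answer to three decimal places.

0.648

The best deviation is to choose Tariff for all 4 undetected periods, earning 24 each, then 7 forever once detected.
Deviation value: 24(1−β^4)/(1−β) + 7β^4/(1−β); cooperation value: 21/(1−β).
IC: 21 ≥ 24(1−β^4) + 7β^4 = 24 − 17β^4.
So β^4 ≥ 3/17, giving β ≥ (3/17)^(1/4) ≈ 0.648.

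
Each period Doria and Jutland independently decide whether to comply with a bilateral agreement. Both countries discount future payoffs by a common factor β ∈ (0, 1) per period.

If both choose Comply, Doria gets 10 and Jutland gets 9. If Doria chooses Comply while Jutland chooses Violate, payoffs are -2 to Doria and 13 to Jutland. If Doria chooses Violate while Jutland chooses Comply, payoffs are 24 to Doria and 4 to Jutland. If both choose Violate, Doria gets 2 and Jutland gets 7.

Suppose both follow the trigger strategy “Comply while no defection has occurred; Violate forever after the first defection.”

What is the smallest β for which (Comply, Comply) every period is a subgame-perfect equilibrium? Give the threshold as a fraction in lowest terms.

2/3

Doria's threshold: (24−10)/(24−2) = 7/11.
Jutland's threshold: (13−9)/(13−7) = 2/3.
7/11 < 2/3, so Jutland binds and β* = 2/3.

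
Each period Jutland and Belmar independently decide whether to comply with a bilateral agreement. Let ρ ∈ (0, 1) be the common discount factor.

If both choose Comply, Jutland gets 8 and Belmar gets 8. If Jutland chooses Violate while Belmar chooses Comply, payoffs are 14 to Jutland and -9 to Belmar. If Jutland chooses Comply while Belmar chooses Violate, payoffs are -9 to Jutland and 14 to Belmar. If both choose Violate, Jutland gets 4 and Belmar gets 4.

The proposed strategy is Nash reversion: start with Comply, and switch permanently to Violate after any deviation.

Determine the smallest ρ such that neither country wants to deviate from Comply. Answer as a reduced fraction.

Cooperation forever yields 8 each period: 8/(1−ρ).
Deviating yields 14 once, then 4 forever: 14 + 4ρ/(1−ρ).
No profitable deviation requires 8/(1−ρ) ≥ 14 + 4ρ/(1−ρ).
Multiplying by (1−ρ): 8 ≥ 14(1−ρ) + 4ρ = 14 − 10ρ.
So 10ρ ≥ 6, i.e. ρ ≥ 6/10 = 3/5.

3/5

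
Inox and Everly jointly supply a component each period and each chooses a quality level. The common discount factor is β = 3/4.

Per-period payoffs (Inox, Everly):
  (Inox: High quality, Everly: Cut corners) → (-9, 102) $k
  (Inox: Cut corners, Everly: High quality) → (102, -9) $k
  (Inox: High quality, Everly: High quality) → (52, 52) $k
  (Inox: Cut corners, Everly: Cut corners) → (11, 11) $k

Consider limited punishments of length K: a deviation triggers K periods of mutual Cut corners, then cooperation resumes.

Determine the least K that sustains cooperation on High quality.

IC: β(1−β^K)/(1−β) ≥ (102−52)/(52−11) = 50/41.
With β = 3/4: need 1 − β^K ≥ 50/41·(1−3/4)/(3/4), i.e. β^K ≤ 0.5935.
Since (3/4)^1 = 0.7500 and (3/4)^2 = 0.5625, the smallest such K is 2.

2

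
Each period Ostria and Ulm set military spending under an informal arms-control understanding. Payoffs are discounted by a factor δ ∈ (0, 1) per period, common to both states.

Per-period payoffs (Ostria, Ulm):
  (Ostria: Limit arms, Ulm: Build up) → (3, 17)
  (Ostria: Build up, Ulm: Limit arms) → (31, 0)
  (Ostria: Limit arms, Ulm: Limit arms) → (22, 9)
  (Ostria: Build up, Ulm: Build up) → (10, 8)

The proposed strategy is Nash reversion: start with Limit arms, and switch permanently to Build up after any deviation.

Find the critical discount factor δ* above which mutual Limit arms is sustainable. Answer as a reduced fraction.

Ostria's threshold: (31−22)/(31−10) = 3/7.
Ulm's threshold: (17−9)/(17−8) = 8/9.
3/7 < 8/9, so Ulm binds and δ* = 8/9.

8/9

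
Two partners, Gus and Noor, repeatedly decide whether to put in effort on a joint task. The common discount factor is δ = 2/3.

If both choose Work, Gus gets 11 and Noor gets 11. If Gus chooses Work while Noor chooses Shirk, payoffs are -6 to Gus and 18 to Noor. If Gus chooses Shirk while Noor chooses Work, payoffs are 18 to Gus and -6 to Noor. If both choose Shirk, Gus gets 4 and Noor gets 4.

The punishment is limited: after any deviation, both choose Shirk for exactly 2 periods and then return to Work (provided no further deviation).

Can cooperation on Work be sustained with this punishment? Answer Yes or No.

IC: δ+…+δ^2 ≥ (18−11)/(11−4) = 1.
At δ = 2/3: partial sum = 1.1111 ≥ 1.0000. Cooperation sustainable.

Yes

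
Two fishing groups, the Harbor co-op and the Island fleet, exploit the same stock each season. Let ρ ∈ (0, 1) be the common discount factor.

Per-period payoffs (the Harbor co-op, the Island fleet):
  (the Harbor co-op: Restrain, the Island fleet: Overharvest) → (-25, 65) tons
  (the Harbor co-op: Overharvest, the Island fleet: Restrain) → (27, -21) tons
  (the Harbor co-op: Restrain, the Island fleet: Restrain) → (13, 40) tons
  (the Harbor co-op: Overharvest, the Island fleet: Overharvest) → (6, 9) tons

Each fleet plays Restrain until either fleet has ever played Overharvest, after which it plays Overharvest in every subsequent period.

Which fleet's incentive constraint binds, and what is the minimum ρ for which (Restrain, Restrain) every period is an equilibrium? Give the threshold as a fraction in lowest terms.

the Harbor co-op; ρ ≥ 2/3

the Harbor co-op's threshold: (27−13)/(27−6) = 2/3.
the Island fleet's threshold: (65−40)/(65−9) = 25/56.
2/3 > 25/56, so the Harbor co-op binds and ρ* = 2/3.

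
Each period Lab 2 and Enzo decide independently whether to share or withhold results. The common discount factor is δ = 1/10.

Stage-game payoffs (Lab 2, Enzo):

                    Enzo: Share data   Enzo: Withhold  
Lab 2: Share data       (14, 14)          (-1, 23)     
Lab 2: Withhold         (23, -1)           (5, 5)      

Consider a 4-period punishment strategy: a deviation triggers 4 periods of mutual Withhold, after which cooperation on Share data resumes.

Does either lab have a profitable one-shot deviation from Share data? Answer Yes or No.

Yes

A one-shot deviation gives 23 now, then 5 for 4 periods, then back to 14.
Gain from deviating: (23−14) today; loss: (14−5) in each of the next 4 periods.
No-deviation condition: (14−5)(δ+…+δ^4) ≥ 23−14, i.e. δ+…+δ^4 ≥ 1.
At δ = 1/10: δ+…+δ^4 = 0.1111 < 1.0000.
So cooperation is not sustainable.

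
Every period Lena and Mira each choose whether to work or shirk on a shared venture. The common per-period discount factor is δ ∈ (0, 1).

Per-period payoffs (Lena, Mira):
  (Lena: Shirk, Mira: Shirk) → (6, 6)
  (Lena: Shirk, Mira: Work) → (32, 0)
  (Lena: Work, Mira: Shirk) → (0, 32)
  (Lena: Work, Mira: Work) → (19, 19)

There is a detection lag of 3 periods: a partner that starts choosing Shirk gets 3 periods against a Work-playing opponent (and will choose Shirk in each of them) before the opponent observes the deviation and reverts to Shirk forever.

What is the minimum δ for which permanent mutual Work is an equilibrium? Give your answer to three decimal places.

0.794

Deviating for the 3 undetected periods gains 32−19 = 13 per period over cooperation, then loses 19−6 = 13 per period forever once punishment starts.
Gain: 13(1 + δ + … + δ^2); loss: 13·δ^3/(1−δ).
No profitable deviation ⇔ 13(1−δ^3) ≤ 13·δ^3, i.e. δ^3 ≥ 13/(13+13) = 1/2.
Hence δ ≥ (1/2)^(1/3) ≈ 0.794.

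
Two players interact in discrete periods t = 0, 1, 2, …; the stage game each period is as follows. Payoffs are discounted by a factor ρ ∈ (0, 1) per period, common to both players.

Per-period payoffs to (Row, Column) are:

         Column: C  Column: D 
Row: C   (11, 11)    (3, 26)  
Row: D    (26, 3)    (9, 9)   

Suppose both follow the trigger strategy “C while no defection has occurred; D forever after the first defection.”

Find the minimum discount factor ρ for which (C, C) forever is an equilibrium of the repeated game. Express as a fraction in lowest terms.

15/17

Under grim trigger the critical discount factor is (T−C)/(T−P) with T = 26, C = 11, P = 9.
ρ* = (26−11)/(26−9) = 15/17.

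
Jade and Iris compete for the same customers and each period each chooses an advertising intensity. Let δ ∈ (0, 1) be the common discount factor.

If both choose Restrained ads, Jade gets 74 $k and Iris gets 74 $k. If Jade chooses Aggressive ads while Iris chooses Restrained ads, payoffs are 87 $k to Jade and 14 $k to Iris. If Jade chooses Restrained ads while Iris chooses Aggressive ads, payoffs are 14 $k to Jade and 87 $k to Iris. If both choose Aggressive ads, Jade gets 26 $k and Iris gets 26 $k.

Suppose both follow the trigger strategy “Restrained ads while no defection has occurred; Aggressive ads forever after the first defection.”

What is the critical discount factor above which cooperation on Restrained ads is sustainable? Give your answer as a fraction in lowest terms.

13/61

One-period gain from deviating is 87 − 74 = 13. The loss is 74 − 26 = 48 in every subsequent period, with present value 48·δ/(1−δ).
Deviation is unprofitable when 48·δ/(1−δ) ≥ 13, i.e. δ/(1−δ) ≥ 13/48.
Equivalently δ ≥ 13/(13+48) = 13/61.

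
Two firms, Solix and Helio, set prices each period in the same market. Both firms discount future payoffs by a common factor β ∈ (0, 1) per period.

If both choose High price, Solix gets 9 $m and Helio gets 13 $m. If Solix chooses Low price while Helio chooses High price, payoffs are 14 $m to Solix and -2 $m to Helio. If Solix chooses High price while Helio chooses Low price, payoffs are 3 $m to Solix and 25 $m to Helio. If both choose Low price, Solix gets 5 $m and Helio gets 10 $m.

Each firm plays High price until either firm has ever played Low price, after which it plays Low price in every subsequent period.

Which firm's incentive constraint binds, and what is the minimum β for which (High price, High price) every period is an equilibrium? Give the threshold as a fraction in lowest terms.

Helio; β ≥ 4/5

Solix's threshold: (14−9)/(14−5) = 5/9.
Helio's threshold: (25−13)/(25−10) = 4/5.
5/9 < 4/5, so Helio binds and β* = 4/5.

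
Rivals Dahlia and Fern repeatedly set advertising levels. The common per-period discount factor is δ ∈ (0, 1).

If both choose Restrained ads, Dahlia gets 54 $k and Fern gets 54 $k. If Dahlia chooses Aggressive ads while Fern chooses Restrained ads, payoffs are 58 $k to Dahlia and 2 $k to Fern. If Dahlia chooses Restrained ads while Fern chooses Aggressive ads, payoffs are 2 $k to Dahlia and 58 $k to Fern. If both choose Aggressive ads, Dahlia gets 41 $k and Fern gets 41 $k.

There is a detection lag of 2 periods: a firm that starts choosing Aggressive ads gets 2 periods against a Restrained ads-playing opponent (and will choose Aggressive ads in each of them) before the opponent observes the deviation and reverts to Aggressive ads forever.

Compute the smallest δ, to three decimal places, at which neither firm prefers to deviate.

0.485

A deviator earns 58 for 2 periods, then 41 forever; cooperating earns 54 forever. Multiplying the IC by (1−δ):
54 ≥ 58(1−δ^2) + 41δ^2, so 17·δ^2 ≥ 4 and δ^2 ≥ 4/17.
δ ≥ (4/17)^(1/2) ≈ 0.485.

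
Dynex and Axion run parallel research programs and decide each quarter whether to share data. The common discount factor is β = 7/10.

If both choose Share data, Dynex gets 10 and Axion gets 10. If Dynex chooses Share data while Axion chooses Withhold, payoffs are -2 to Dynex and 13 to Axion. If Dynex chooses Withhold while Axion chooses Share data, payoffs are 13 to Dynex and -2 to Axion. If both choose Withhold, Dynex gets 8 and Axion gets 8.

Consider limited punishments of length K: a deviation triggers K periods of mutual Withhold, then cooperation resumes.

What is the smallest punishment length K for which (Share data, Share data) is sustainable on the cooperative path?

3

Need Σ_{k=1}^{K} β^k ≥ (13−10)/(10−8) = 1.5000 at β = 7/10.
At K = 2 the sum is 1.1900 < 1.5000; at K = 3 it is 1.5330 ≥ 1.5000.
So the minimum punishment length is K = 3.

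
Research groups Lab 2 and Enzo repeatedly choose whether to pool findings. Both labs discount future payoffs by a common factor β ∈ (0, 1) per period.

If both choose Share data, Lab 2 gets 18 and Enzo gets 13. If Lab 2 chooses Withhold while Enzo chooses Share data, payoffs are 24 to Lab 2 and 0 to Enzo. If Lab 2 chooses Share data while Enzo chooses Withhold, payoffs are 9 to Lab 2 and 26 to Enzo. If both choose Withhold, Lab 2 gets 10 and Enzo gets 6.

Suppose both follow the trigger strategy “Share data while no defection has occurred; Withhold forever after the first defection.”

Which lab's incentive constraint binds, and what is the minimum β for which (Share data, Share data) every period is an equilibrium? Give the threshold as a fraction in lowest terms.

Lab 2's threshold: (24−18)/(24−10) = 3/7.
Enzo's threshold: (26−13)/(26−6) = 13/20.
3/7 < 13/20, so Enzo binds and β* = 13/20.

Enzo; β ≥ 13/20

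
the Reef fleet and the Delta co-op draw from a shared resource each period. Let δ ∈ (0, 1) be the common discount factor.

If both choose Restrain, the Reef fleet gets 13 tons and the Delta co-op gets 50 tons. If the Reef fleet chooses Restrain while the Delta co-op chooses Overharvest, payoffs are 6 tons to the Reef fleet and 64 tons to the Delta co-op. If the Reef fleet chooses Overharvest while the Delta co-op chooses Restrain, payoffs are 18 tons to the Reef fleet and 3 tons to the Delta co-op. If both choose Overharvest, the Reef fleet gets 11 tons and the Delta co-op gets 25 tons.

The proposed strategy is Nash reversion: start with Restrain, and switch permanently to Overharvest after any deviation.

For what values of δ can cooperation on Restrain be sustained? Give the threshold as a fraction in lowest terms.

For the Reef fleet: deviation gain 18−13 = 5, per-period punishment loss 13−11 = 2. IC gives δ ≥ 5/7.
For the Delta co-op: gain 14, loss 25 per period, so δ ≥ 14/39.
The tighter constraint is the Reef fleet's, so cooperation needs δ ≥ 5/7.

5/7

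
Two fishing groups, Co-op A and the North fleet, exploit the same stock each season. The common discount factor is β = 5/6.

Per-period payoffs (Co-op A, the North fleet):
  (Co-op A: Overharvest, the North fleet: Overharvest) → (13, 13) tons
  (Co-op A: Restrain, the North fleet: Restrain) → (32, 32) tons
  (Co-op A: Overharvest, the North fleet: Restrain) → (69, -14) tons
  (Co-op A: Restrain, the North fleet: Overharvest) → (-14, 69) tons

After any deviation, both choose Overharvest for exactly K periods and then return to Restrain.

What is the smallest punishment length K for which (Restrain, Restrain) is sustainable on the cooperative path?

No profitable deviation requires (32−13)(β+…+β^K) ≥ 69−32, i.e. β+…+β^K ≥ 37/19 ≈ 1.9474.
With β = 5/6, the partial sums are K=1: 0.8333, K=2: 1.5278, K=3: 2.1065.
K = 3 is the first length at which the sum reaches 1.9474.

3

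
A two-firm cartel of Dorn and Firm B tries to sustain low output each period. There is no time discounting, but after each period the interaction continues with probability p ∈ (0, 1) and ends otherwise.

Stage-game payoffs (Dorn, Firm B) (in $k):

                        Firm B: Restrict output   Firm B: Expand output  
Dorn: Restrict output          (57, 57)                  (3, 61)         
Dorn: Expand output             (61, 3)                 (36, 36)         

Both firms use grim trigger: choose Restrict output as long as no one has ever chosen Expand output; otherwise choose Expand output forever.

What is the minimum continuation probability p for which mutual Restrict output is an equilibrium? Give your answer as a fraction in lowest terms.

4/25

With no time discounting, the continuation probability p plays the role of the discount factor.
Grim-trigger IC: 57/(1−p) ≥ 61 + 36p/(1−p) ⇒ p ≥ (61−57)/(61−36) = 4/25.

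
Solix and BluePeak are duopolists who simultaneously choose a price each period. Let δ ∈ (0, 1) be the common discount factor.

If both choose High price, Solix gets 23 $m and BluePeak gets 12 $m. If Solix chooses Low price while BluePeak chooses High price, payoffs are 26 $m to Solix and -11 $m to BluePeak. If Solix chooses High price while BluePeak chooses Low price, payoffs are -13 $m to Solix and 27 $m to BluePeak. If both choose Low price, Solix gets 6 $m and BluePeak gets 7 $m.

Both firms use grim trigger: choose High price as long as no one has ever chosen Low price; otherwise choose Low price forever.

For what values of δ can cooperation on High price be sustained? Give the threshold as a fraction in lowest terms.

Solix: cooperation gives 23 each period; deviation gives 26 once then 6 forever.
  23/(1−δ) ≥ 26 + 6δ/(1−δ) ⇒ δ ≥ 3/20.
BluePeak: cooperation gives 12 each period; deviation gives 27 once then 7 forever.
  δ ≥ 15/20 = 3/4.
Both must hold, so the binding constraint is BluePeak's: δ ≥ 3/4.

3/4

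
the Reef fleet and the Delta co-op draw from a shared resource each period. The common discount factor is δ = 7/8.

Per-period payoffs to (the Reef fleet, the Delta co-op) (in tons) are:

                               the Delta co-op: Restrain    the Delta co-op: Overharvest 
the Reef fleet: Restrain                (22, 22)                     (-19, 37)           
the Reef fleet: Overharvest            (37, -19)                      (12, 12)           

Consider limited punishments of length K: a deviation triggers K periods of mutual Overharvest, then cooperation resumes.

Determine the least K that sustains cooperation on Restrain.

Need Σ_{k=1}^{K} δ^k ≥ (37−22)/(22−12) = 1.5000 at δ = 7/8.
At K = 1 the sum is 0.8750 < 1.5000; at K = 2 it is 1.6406 ≥ 1.5000.
So the minimum punishment length is K = 2.

2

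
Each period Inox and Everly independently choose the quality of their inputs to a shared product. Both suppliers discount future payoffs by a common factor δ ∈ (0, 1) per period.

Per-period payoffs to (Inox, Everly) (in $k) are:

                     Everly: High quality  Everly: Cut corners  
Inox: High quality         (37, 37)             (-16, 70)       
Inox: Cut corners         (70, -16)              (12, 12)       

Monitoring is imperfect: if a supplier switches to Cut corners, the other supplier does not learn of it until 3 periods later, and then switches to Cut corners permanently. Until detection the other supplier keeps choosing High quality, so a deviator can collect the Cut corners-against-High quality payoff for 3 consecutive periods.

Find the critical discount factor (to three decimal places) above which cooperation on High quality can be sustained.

Deviating for the 3 undetected periods gains 70−37 = 33 per period over cooperation, then loses 37−12 = 25 per period forever once punishment starts.
Gain: 33(1 + δ + … + δ^2); loss: 25·δ^3/(1−δ).
No profitable deviation ⇔ 33(1−δ^3) ≤ 25·δ^3, i.e. δ^3 ≥ 33/(33+25) = 33/58.
Hence δ ≥ (33/58)^(1/3) ≈ 0.829.

0.829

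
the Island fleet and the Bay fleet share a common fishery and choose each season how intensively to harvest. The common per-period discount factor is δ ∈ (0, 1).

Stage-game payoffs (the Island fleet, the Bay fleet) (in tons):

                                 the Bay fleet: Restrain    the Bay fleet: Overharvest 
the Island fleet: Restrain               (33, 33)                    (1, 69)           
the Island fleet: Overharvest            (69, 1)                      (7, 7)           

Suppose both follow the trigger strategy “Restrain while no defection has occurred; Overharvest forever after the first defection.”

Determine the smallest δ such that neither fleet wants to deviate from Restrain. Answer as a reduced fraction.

Cooperation forever yields 33 each period: 33/(1−δ).
Deviating yields 69 once, then 7 forever: 69 + 7δ/(1−δ).
No profitable deviation requires 33/(1−δ) ≥ 69 + 7δ/(1−δ).
Multiplying by (1−δ): 33 ≥ 69(1−δ) + 7δ = 69 − 62δ.
So 62δ ≥ 36, i.e. δ ≥ 36/62 = 18/31.

18/31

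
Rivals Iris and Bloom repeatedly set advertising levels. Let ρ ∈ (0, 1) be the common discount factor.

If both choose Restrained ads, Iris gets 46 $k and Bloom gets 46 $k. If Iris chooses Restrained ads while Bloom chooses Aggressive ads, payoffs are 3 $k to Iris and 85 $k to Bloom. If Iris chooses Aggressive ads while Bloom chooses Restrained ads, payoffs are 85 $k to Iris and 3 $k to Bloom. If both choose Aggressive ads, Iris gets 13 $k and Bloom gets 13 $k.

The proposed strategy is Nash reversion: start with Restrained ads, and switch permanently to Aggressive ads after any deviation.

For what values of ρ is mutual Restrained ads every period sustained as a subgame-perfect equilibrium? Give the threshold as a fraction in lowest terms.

13/24

Cooperation forever yields 46 each period: 46/(1−ρ).
Deviating yields 85 once, then 13 forever: 85 + 13ρ/(1−ρ).
No profitable deviation requires 46/(1−ρ) ≥ 85 + 13ρ/(1−ρ).
Multiplying by (1−ρ): 46 ≥ 85(1−ρ) + 13ρ = 85 − 72ρ.
So 72ρ ≥ 39, i.e. ρ ≥ 39/72 = 13/24.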